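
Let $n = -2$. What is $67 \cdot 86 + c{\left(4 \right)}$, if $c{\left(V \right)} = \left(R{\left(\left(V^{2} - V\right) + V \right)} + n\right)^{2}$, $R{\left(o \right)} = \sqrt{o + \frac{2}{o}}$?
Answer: $\frac{46257}{8} - \sqrt{258} \approx 5766.1$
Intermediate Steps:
$c{\left(V \right)} = \left(-2 + \sqrt{V^{2} + \frac{2}{V^{2}}}\right)^{2}$ ($c{\left(V \right)} = \left(\sqrt{\left(\left(V^{2} - V\right) + V\right) + \frac{2}{\left(V^{2} - V\right) + V}} - 2\right)^{2} = \left(\sqrt{V^{2} + \frac{2}{V^{2}}} - 2\right)^{2} = \left(-2 + \sqrt{V^{2} + \frac{2}{V^{2}}}\right)^{2}$)
$67 \cdot 86 + c{\left(4 \right)} = 67 \cdot 86 + \left(-2 + \sqrt{\frac{2 + 4^{4}}{16}}\right)^{2} = 5762 + \left(-2 + \sqrt{\frac{2 + 256}{16}}\right)^{2} = 5762 + \left(-2 + \sqrt{\frac{1}{16} \cdot 258}\right)^{2} = 5762 + \left(-2 + \sqrt{\frac{129}{8}}\right)^{2} = 5762 + \left(-2 + \frac{\sqrt{258}}{4}\right)^{2}$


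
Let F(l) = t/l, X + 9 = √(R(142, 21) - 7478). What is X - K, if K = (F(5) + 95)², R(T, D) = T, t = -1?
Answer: -224901/25 + 2*I*√1834 ≈ -8996.0 + 85.651*I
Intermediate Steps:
X = -9 + 2*I*√1834 (X = -9 + √(142 - 7478) = -9 + √(-7336) = -9 + 2*I*√1834 ≈ -9.0 + 85.651*I)
F(l) = -1/l
K = 224676/25 (K = (-1/5 + 95)² = (-1*⅕ + 95)² = (-⅕ + 95)² = (474/5)² = 224676/25 ≈ 8987.0)
X - K = (-9 + 2*I*√1834) - 1*224676/25 = (-9 + 2*I*√1834) - 224676/25 = -224901/25 + 2*I*√1834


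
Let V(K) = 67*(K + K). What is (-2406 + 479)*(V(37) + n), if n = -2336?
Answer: -5052594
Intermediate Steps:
V(K) = 134*K (V(K) = 67*(2*K) = 134*K)
(-2406 + 479)*(V(37) + n) = (-2406 + 479)*(134*37 - 2336) = -1927*(4958 - 2336) = -1927*2622 = -5052594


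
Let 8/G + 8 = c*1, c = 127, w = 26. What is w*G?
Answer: 208/119 ≈ 1.7479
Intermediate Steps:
G = 8/119 (G = 8/(-8 + 127*1) = 8/(-8 + 127) = 8/119 ≈ 0.067227)
w*G = 26*(8/119) = 208/119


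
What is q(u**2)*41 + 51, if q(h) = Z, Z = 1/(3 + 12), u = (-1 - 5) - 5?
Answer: 806/15 ≈ 53.733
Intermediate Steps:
u = -11 (u = -6 - 5 = -11)
Z = 1/15 ≈ 0.066667
q(h) = 1/15
q(u**2)*41 + 51 = (1/15)*41 + 51 = 41/15 + 51 = 806/15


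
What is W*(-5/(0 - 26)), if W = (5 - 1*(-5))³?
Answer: 2500/13 ≈ 192.31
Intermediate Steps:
W = 1000 (W = (5 + 5)³ = 10³ = 1000)
W*(-5/(0 - 26)) = 1000*(-5/(0 - 26)) = 1000*(-5/(-26)) = 1000*(-1/26*(-5)) = 1000*(5/26) = 2500/13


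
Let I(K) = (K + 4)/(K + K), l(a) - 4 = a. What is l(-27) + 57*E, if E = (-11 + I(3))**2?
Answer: 65863/12 ≈ 5488.6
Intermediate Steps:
l(a) = 4 + a
I(K) = (4 + K)/(2*K) (I(K) = (4 + K)/((2*K)) = (4 + K)*(1/(2*K)) = (4 + K)/(2*K))
E = 3481/36 (E = (-11 + (1/2)*(4 + 3)/3)**2 = (-11 + (1/2)*(1/3)*7)**2 = (-11 + 7/6)**2 = (-59/6)**2 = 3481/36 ≈ 96.694)
l(-27) + 57*E = (4 - 27) + 57*(3481/36) = -23 + 66139/12 = 65863/12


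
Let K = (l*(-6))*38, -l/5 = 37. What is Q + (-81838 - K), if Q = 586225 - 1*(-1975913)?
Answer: 2438120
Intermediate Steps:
l = -185 (l = -5*37 = -185)
Q = 2562138 (Q = 586225 + 1975913 = 2562138)
K = 42180 (K = -185*(-6)*38 = 1110*38 = 42180)
Q + (-81838 - K) = 2562138 + (-81838 - 1*42180) = 2562138 + (-81838 - 42180) = 2562138 - 124018 = 2438120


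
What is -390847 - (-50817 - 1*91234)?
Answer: -248796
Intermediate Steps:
-390847 - (-50817 - 1*91234) = -390847 - (-50817 - 91234) = -390847 - 1*(-142051) = -390847 + 142051 = -248796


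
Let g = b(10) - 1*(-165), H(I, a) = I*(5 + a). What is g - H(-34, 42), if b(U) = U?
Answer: 1773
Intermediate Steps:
g = 175 (g = 10 - 1*(-165) = 10 + 165 = 175)
g - H(-34, 42) = 175 - (-34)*(5 + 42) = 175 - (-34)*47 = 175 - 1*(-1598) = 175 + 1598 = 1773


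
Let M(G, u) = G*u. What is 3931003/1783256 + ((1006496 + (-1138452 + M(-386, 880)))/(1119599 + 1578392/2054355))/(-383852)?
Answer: 867652257809738361481813/393600647053845215730536 ≈ 2.2044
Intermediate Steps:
3931003/1783256 + ((1006496 + (-1138452 + M(-386, 880)))/(1119599 + 1578392/2054355))/(-383852) = 3931003/1783256 + ((1006496 + (-1138452 - 386*880))/(1119599 + 1578392/2054355))/(-383852) = 3931003*(1/1783256) + ((1006496 + (-1138452 - 339680))/(1119599 + 1578392*(1/2054355)))*(-1/383852) = 3931003/1783256 + ((1006496 - 1478132)/(1119599 + 1578392/2054355))*(-1/383852) = 3931003/1783256 - 471636/2300055382037/2054355*(-1/383852) = 3931003/1783256 - 471636*2054355/2300055382037*(-1/383852) = 3931003/1783256 - 968907774780/2300055382037*(-1/383852) = 3931003/1783256 + 242226943695/220720214626416631 = 867652257809738361481813/393600647053845215730536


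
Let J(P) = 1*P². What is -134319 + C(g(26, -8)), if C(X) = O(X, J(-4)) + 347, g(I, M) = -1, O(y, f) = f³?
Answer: -129876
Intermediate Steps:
J(P) = P²
C(X) = 4443 (C(X) = ((-4)²)³ + 347 = 16³ + 347 = 4096 + 347 = 4443)
-134319 + C(g(26, -8)) = -134319 + 4443 = -129876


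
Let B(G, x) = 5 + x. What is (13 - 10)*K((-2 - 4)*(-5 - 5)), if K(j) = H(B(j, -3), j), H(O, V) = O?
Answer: 6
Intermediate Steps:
K(j) = 2 (K(j) = 5 - 3 = 2)
(13 - 10)*K((-2 - 4)*(-5 - 5)) = (13 - 10)*2 = 3*2 = 6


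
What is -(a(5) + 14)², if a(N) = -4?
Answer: -100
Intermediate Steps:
-(a(5) + 14)² = -(-4 + 14)² = -1*10² = -1*100 = -100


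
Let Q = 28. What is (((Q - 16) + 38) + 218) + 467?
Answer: 735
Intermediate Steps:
(((Q - 16) + 38) + 218) + 467 = (((28 - 16) + 38) + 218) + 467 = ((12 + 38) + 218) + 467 = (50 + 218) + 467 = 268 + 467 = 735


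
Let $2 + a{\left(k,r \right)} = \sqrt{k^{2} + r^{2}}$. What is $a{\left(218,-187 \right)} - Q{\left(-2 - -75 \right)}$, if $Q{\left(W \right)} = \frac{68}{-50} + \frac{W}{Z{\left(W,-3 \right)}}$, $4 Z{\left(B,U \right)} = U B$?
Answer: $\frac{52}{75} + \sqrt{82493} \approx 287.91$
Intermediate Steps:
$Z{\left(B,U \right)} = \frac{B U}{4}$ ($Z{\left(B,U \right)} = \frac{U B}{4} = \frac{B U}{4}$)
$a{\left(k,r \right)} = -2 + \sqrt{k^{2} + r^{2}}$
$Q{\left(W \right)} = - \frac{202}{75}$ ($Q{\left(W \right)} = \frac{68}{-50} + \frac{W}{\frac{1}{4} W \left(-3\right)} = 68 \left(- \frac{1}{50}\right) + \frac{W}{\left(- \frac{3}{4}\right) W} = - \frac{34}{25} + W \left(- \frac{4}{3 W}\right) = - \frac{34}{25} - \frac{4}{3} = - \frac{202}{75}$)
$a{\left(218,-187 \right)} - Q{\left(-2 - -75 \right)} = \left(-2 + \sqrt{218^{2} + \left(-187\right)^{2}}\right) - - \frac{202}{75} = \left(-2 + \sqrt{47524 + 34969}\right) + \frac{202}{75} = \left(-2 + \sqrt{82493}\right) + \frac{202}{75} = \frac{52}{75} + \sqrt{82493}$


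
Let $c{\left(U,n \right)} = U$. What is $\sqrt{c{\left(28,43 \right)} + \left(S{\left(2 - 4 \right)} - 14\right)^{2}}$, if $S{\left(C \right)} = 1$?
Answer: $\sqrt{197} \approx 14.036$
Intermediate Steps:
$\sqrt{c{\left(28,43 \right)} + \left(S{\left(2 - 4 \right)} - 14\right)^{2}} = \sqrt{28 + \left(1 - 14\right)^{2}} = \sqrt{28 + \left(-13\right)^{2}} = \sqrt{28 + 169} = \sqrt{197}$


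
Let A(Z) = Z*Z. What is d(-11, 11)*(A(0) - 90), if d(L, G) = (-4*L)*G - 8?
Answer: -42840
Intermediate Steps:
d(L, G) = -8 - 4*G*L (d(L, G) = -4*G*L - 8 = -8 - 4*G*L)
A(Z) = Z²
d(-11, 11)*(A(0) - 90) = (-8 - 4*11*(-11))*(0² - 90) = (-8 + 484)*(0 - 90) = 476*(-90) = -42840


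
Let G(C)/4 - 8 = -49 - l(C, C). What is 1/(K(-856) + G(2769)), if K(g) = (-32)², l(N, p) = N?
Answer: -1/10216 ≈ -9.7886e-5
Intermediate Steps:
K(g) = 1024
G(C) = -164 - 4*C (G(C) = 32 + 4*(-49 - C) = 32 + (-196 - 4*C) = -164 - 4*C)
1/(K(-856) + G(2769)) = 1/(1024 + (-164 - 4*2769)) = 1/(1024 + (-164 - 11076)) = 1/(1024 - 11240) = 1/(-10216) = -1/10216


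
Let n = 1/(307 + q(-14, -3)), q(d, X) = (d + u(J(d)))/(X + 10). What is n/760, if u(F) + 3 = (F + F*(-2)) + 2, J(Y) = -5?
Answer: 7/1625640 ≈ 4.3060e-6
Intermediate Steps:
u(F) = -1 - F (u(F) = -3 + ((F + F*(-2)) + 2) = -3 + ((F - 2*F) + 2) = -3 + (-F + 2) = -3 + (2 - F) = -1 - F)
q(d, X) = (4 + d)/(10 + X) (q(d, X) = (d + (-1 - 1*(-5)))/(X + 10) = (d + (-1 + 5))/(10 + X) = (d + 4)/(10 + X) = (4 + d)/(10 + X))
n = 7/2139 (n = 1/(307 + (4 - 14)/(10 - 3)) = 1/(307 - 10/7) = 1/(2139/7) = 7/2139 ≈ 0.0032726)
n/760 = (7/2139)/760 = (7/2139)*(1/760) = 7/1625640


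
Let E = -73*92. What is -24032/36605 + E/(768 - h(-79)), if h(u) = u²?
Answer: 114312044/200339165 ≈ 0.57059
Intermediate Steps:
E = -6716
-24032/36605 + E/(768 - h(-79)) = -24032/36605 - 6716/(768 - 1*(-79)²) = -24032*1/36605 - 6716/(768 - 1*6241) = -24032/36605 - 6716/(768 - 6241) = -24032/36605 - 6716/(-5473) = -24032/36605 - 6716*(-1/5473) = -24032/36605 + 6716/5473 = 114312044/200339165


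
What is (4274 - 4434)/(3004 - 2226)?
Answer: -80/389 ≈ -0.20566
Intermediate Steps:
(4274 - 4434)/(3004 - 2226) = -160/778 = -160*1/778 = -80/389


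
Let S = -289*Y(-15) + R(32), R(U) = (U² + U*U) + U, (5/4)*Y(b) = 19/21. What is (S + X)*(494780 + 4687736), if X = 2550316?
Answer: 1388808647593856/105 ≈ 1.3227e+13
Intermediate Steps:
Y(b) = 76/105 (Y(b) = 4*(19/21)/5 = 4*(19*(1/21))/5 = (⅘)*(19/21) = 76/105)
R(U) = U + 2*U² (R(U) = (U² + U²) + U = 2*U² + U = U + 2*U²)
S = 196436/105 (S = -289*76/105 + 32*(1 + 2*32) = -21964/105 + 32*(1 + 64) = -21964/105 + 32*65 = -21964/105 + 2080 = 196436/105 ≈ 1870.8)
(S + X)*(494780 + 4687736) = (196436/105 + 2550316)*(494780 + 4687736) = (267979616/105)*5182516 = 1388808647593856/105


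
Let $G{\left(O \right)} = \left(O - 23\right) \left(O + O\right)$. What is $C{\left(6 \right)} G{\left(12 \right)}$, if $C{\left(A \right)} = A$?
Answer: $-1584$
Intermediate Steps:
$G{\left(O \right)} = 2 O \left(-23 + O\right)$ ($G{\left(O \right)} = \left(-23 + O\right) 2 O = 2 O \left(-23 + O\right)$)
$C{\left(6 \right)} G{\left(12 \right)} = 6 \cdot 2 \cdot 12 \left(-23 + 12\right) = 6 \cdot 2 \cdot 12 \left(-11\right) = 6 \left(-264\right) = -1584$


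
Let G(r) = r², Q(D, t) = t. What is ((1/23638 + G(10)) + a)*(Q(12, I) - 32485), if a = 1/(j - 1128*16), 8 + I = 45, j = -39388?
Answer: -550671968425488/169709021 ≈ -3.2448e+6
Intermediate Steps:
I = 37 (I = -8 + 45 = 37)
a = -1/57436 (a = 1/(-39388 - 1128*16) = 1/(-39388 - 18048) = 1/(-57436) = -1/57436 ≈ -1.7411e-5)
((1/23638 + G(10)) + a)*(Q(12, I) - 32485) = ((1/23638 + 10²) - 1/57436)*(37 - 32485) = ((1/23638 + 100) - 1/57436)*(-32448) = (2363801/23638 - 1/57436)*(-32448) = (67883625299/678836084)*(-32448) = -550671968425488/169709021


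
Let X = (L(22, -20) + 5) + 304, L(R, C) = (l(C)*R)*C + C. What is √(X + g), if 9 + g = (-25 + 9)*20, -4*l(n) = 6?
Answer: 2*√155 ≈ 24.900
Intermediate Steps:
l(n) = -3/2 (l(n) = -¼*6 = -3/2)
L(R, C) = C - 3*C*R/2 (L(R, C) = (-3*R/2)*C + C = -3*C*R/2 + C = C - 3*C*R/2)
X = 949 (X = ((½)*(-20)*(2 - 3*22) + 5) + 304 = ((½)*(-20)*(2 - 66) + 5) + 304 = ((½)*(-20)*(-64) + 5) + 304 = (640 + 5) + 304 = 645 + 304 = 949)
g = -329 (g = -9 + (-25 + 9)*20 = -9 - 16*20 = -9 - 320 = -329)
√(X + g) = √(949 - 329) = √620 = 2*√155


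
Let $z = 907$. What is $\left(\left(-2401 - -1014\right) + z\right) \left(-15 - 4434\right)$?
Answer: $2135520$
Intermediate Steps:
$\left(\left(-2401 - -1014\right) + z\right) \left(-15 - 4434\right) = \left(\left(-2401 - -1014\right) + 907\right) \left(-15 - 4434\right) = \left(\left(-2401 + 1014\right) + 907\right) \left(-4449\right) = \left(-1387 + 907\right) \left(-4449\right) = \left(-480\right) \left(-4449\right) = 2135520$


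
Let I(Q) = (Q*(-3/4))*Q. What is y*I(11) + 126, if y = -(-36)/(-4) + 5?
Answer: 489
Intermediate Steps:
y = -4 (y = -(-36)*(-1)/4 + 5 = -6*3/2 + 5 = -9 + 5 = -4)
I(Q) = -3*Q²/4 (I(Q) = (Q*(-3*¼))*Q = (Q*(-¾))*Q = (-3*Q/4)*Q = -3*Q²/4)
y*I(11) + 126 = -(-3)*11² + 126 = -(-3)*121 + 126 = -4*(-363/4) + 126 = 363 + 126 = 489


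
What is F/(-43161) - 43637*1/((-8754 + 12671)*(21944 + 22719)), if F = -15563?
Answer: 2720785167116/7550799893331 ≈ 0.36033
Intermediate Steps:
F/(-43161) - 43637*1/((-8754 + 12671)*(21944 + 22719)) = -15563/(-43161) - 43637*1/((-8754 + 12671)*(21944 + 22719)) = -15563*(-1/43161) - 43637/(3917*44663) = 15563/43161 - 43637/174944971 = 2720785167116/7550799893331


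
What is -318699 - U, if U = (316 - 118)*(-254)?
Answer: -268407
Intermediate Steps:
U = -50292 (U = 198*(-254) = -50292)
-318699 - U = -318699 - 1*(-50292) = -318699 + 50292 = -268407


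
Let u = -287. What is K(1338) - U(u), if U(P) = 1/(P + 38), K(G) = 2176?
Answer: 541825/249 ≈ 2176.0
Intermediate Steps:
U(P) = 1/(38 + P)
K(1338) - U(u) = 2176 - 1/(38 - 287) = 2176 - 1/(-249) = 2176 - 1*(-1/249) = 2176 + 1/249 = 541825/249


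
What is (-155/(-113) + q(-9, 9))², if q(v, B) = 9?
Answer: 1373584/12769 ≈ 107.57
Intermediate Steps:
(-155/(-113) + q(-9, 9))² = (-155/(-113) + 9)² = (-155*(-1/113) + 9)² = (155/113 + 9)² = (1172/113)² = 1373584/12769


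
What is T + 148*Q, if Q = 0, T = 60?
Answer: 60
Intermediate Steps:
T + 148*Q = 60 + 148*0 = 60 + 0 = 60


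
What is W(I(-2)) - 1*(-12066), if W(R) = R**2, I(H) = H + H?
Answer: 12082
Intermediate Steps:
I(H) = 2*H
W(I(-2)) - 1*(-12066) = (2*(-2))**2 - 1*(-12066) = (-4)**2 + 12066 = 16 + 12066 = 12082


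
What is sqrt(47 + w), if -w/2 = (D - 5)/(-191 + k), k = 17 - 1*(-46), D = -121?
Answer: sqrt(2882)/8 ≈ 6.7105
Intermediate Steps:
k = 63 (k = 17 + 46 = 63)
w = -63/32 (w = -2*(-121 - 5)/(-191 + 63) = -(-252)/(-128) = -(-252)*(-1)/128 = -2*63/64 = -63/32 ≈ -1.9688)
sqrt(47 + w) = sqrt(47 - 63/32) = sqrt(1441/32) = sqrt(2882)/8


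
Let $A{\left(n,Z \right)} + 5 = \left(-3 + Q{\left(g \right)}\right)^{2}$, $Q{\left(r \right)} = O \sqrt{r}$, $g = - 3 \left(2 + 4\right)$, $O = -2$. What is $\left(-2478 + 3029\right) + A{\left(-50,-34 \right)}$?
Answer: $483 + 36 i \sqrt{2} \approx 483.0 + 50.912 i$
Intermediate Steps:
$g = -18$ ($g = \left(-3\right) 6 = -18$)
$Q{\left(r \right)} = - 2 \sqrt{r}$
$A{\left(n,Z \right)} = -5 + \left(-3 - 6 i \sqrt{2}\right)^{2}$ ($A{\left(n,Z \right)} = -5 + \left(-3 - 2 \sqrt{-18}\right)^{2} = -5 + \left(-3 - 2 \cdot 3 i \sqrt{2}\right)^{2} = -5 + \left(-3 - 6 i \sqrt{2}\right)^{2}$)
$\left(-2478 + 3029\right) + A{\left(-50,-34 \right)} = \left(-2478 + 3029\right) - \left(68 - 36 i \sqrt{2}\right) = 551 - \left(68 - 36 i \sqrt{2}\right) = 483 + 36 i \sqrt{2}$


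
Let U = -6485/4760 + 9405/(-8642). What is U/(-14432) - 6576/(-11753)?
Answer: 55788320149235/99677797010176 ≈ 0.55969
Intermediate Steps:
U = -10081117/4113592 (U = -6485*1/4760 + 9405*(-1/8642) = -1297/952 - 9405/8642 = -10081117/4113592 ≈ -2.4507)
U/(-14432) - 6576/(-11753) = -10081117/4113592/(-14432) - 6576/(-11753) = -10081117/4113592*(-1/14432) - 6576*(-1/11753) = 10081117/59367359744 + 6576/11753 = 55788320149235/99677797010176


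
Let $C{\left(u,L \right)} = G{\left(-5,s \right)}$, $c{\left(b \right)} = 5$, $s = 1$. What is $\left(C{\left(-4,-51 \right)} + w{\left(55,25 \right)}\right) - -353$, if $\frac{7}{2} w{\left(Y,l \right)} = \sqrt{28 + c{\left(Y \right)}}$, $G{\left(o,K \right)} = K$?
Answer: $354 + \frac{2 \sqrt{33}}{7} \approx 355.64$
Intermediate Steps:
$C{\left(u,L \right)} = 1$
$w{\left(Y,l \right)} = \frac{2 \sqrt{33}}{7}$ ($w{\left(Y,l \right)} = \frac{2 \sqrt{28 + 5}}{7} = \frac{2 \sqrt{33}}{7}$)
$\left(C{\left(-4,-51 \right)} + w{\left(55,25 \right)}\right) - -353 = \left(1 + \frac{2 \sqrt{33}}{7}\right) - -353 = \left(1 + \frac{2 \sqrt{33}}{7}\right) + 353 = 354 + \frac{2 \sqrt{33}}{7}$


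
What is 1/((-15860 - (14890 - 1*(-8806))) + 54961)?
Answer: 1/15405 ≈ 6.4914e-5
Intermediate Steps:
1/((-15860 - (14890 - 1*(-8806))) + 54961) = 1/((-15860 - (14890 + 8806)) + 54961) = 1/((-15860 - 1*23696) + 54961) = 1/((-15860 - 23696) + 54961) = 1/(-39556 + 54961) = 1/15405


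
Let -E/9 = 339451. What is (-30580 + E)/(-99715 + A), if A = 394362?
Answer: -3085639/294647 ≈ -10.472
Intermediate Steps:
E = -3055059 (E = -9*339451 = -3055059)
(-30580 + E)/(-99715 + A) = (-30580 - 3055059)/(-99715 + 394362) = -3085639/294647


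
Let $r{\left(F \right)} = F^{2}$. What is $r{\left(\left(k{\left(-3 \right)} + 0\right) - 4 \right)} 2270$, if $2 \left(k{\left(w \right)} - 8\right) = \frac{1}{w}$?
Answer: $\frac{600415}{18} \approx 33356.0$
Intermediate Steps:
$k{\left(w \right)} = 8 + \frac{1}{2 w}$
$r{\left(\left(k{\left(-3 \right)} + 0\right) - 4 \right)} 2270 = \left(\left(\left(8 + \frac{1}{2 \left(-3\right)}\right) + 0\right) - 4\right)^{2} \cdot 2270 = \left(\left(\left(8 + \frac{1}{2} \left(- \frac{1}{3}\right)\right) + 0\right) - 4\right)^{2} \cdot 2270 = \left(\left(\left(8 - \frac{1}{6}\right) + 0\right) - 4\right)^{2} \cdot 2270 = \left(\left(\frac{47}{6} + 0\right) - 4\right)^{2} \cdot 2270 = \left(\frac{47}{6} - 4\right)^{2} \cdot 2270 = \left(\frac{23}{6}\right)^{2} \cdot 2270 = \frac{529}{36} \cdot 2270 = \frac{600415}{18}$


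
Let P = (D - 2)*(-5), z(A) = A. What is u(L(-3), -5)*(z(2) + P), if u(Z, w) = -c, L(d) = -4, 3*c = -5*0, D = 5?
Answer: 0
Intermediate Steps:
c = 0 (c = (-5*0)/3 = (⅓)*0 = 0)
u(Z, w) = 0 (u(Z, w) = -1*0 = 0)
P = -15 (P = (5 - 2)*(-5) = 3*(-5) = -15)
u(L(-3), -5)*(z(2) + P) = 0*(2 - 15) = 0*(-13) = 0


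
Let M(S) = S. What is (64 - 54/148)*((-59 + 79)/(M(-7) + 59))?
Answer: 23545/962 ≈ 24.475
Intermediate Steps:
(64 - 54/148)*((-59 + 79)/(M(-7) + 59)) = (64 - 54/148)*((-59 + 79)/(-7 + 59)) = (64 - 54*1/148)*(20/52) = (64 - 27/74)*(20*(1/52)) = (4709/74)*(5/13) = 23545/962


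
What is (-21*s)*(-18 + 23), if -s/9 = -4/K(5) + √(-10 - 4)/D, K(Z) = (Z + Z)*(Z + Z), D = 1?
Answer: -189/5 + 945*I*√14 ≈ -37.8 + 3535.9*I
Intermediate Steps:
K(Z) = 4*Z² (K(Z) = (2*Z)*(2*Z) = 4*Z²)
s = 9/25 - 9*I*√14 (s = -9*(-4/(4*5²) + √(-10 - 4)/1) = -9*(-4/(4*25) + √(-14)*1) = -9*(-4/100 + (I*√14)*1) = -9*(-4*1/100 + I*√14) = -9*(-1/25 + I*√14) = 9/25 - 9*I*√14 ≈ 0.36 - 33.675*I)
(-21*s)*(-18 + 23) = (-21*(9/25 - 9*I*√14))*(-18 + 23) = (-189/25 + 189*I*√14)*5 = -189/5 + 945*I*√14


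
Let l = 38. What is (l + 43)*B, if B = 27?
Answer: 2187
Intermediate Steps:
(l + 43)*B = (38 + 43)*27 = 81*27 = 2187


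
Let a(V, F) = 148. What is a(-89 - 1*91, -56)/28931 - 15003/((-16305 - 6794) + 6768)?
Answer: 62352683/67496023 ≈ 0.92380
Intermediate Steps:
a(-89 - 1*91, -56)/28931 - 15003/((-16305 - 6794) + 6768) = 148/28931 - 15003/((-16305 - 6794) + 6768) = 148*(1/28931) - 15003/(-23099 + 6768) = 148/28931 - 15003/(-16331) = 148/28931 - 15003*(-1/16331) = 148/28931 + 15003/16331 = 62352683/67496023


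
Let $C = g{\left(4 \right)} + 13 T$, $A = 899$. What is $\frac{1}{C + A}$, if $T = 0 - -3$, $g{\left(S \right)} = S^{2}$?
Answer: $\frac{1}{954} \approx 0.0010482$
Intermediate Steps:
$T = 3$ ($T = 0 + 3 = 3$)
$C = 55$ ($C = 4^{2} + 13 \cdot 3 = 16 + 39 = 55$)
$\frac{1}{C + A} = \frac{1}{55 + 899} = \frac{1}{954}$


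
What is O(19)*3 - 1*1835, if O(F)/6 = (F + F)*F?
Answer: 11161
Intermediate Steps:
O(F) = 12*F² (O(F) = 6*((F + F)*F) = 6*((2*F)*F) = 6*(2*F²) = 12*F²)
O(19)*3 - 1*1835 = (12*19²)*3 - 1*1835 = (12*361)*3 - 1835 = 4332*3 - 1835 = 12996 - 1835 = 11161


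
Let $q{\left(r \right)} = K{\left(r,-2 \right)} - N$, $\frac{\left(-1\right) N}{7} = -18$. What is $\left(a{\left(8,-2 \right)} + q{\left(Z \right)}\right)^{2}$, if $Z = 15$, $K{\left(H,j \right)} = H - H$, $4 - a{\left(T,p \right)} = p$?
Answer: $14400$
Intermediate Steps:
$a{\left(T,p \right)} = 4 - p$
$K{\left(H,j \right)} = 0$
$N = 126$ ($N = \left(-7\right) \left(-18\right) = 126$)
$q{\left(r \right)} = -126$ ($q{\left(r \right)} = 0 - 126 = -126$)
$\left(a{\left(8,-2 \right)} + q{\left(Z \right)}\right)^{2} = \left(\left(4 - -2\right) - 126\right)^{2} = \left(\left(4 + 2\right) - 126\right)^{2} = \left(6 - 126\right)^{2} = \left(-120\right)^{2} = 14400$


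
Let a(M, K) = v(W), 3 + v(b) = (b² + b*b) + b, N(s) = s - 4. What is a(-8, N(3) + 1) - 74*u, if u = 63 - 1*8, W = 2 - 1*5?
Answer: -4058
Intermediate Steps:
N(s) = -4 + s
W = -3 (W = 2 - 5 = -3)
v(b) = -3 + b + 2*b² (v(b) = -3 + ((b² + b*b) + b) = -3 + ((b² + b²) + b) = -3 + (2*b² + b) = -3 + (b + 2*b²) = -3 + b + 2*b²)
a(M, K) = 12 (a(M, K) = -3 - 3 + 2*(-3)² = -3 - 3 + 2*9 = -3 - 3 + 18 = 12)
u = 55 (u = 63 - 8 = 55)
a(-8, N(3) + 1) - 74*u = 12 - 74*55 = 12 - 4070 = -4058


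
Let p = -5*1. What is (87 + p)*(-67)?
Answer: -5494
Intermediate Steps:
p = -5
(87 + p)*(-67) = (87 - 5)*(-67) = 82*(-67) = -5494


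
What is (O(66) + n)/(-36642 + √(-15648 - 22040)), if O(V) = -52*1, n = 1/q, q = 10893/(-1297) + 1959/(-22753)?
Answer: 79694833906715/56031850247039784 + 13049751745*I*√9422/168095550741119352 ≈ 0.0014223 + 7.5356e-6*I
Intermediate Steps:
q = -250389252/29510641 (q = 10893*(-1/1297) + 1959*(-1/22753) = -10893/1297 - 1959/22753 = -250389252/29510641 ≈ -8.4847)
n = -29510641/250389252 (n = 1/(-250389252/29510641) = -29510641/250389252 ≈ -0.11786)
O(V) = -52
(O(66) + n)/(-36642 + √(-15648 - 22040)) = (-52 - 29510641/250389252)/(-36642 + √(-15648 - 22040)) = -13049751745/(250389252*(-36642 + √(-37688))) = -13049751745/(250389252*(-36642 + 2*I*√9422))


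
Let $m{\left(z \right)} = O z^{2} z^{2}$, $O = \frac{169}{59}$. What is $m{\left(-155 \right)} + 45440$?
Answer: $\frac{97549586585}{59} \approx 1.6534 \cdot 10^{9}$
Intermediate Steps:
$O = \frac{169}{59}$ ($O = 169 \cdot \frac{1}{59} = \frac{169}{59} \approx 2.8644$)
$m{\left(z \right)} = \frac{169 z^{4}}{59}$ ($m{\left(z \right)} = \frac{169 z^{2}}{59} z^{2} = \frac{169 z^{4}}{59}$)
$m{\left(-155 \right)} + 45440 = \frac{169 \left(-155\right)^{4}}{59} + 45440 = \frac{169}{59} \cdot 577200625 + 45440 = \frac{97546905625}{59} + 45440 = \frac{97549586585}{59}$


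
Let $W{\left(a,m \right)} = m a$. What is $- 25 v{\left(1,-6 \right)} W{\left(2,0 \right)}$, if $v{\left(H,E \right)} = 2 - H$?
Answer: $0$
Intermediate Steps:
$W{\left(a,m \right)} = a m$
$- 25 v{\left(1,-6 \right)} W{\left(2,0 \right)} = - 25 \left(2 - 1\right) 2 \cdot 0 = - 25 \left(2 - 1\right) 0 = \left(-25\right) 1 \cdot 0 = \left(-25\right) 0 = 0$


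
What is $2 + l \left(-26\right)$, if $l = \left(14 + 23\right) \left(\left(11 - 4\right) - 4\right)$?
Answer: $-2884$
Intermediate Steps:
$l = 111$ ($l = 37 \left(\left(11 - 4\right) - 4\right) = 37 \left(7 - 4\right) = 37 \cdot 3 = 111$)
$2 + l \left(-26\right) = 2 + 111 \left(-26\right) = 2 - 2886 = -2884$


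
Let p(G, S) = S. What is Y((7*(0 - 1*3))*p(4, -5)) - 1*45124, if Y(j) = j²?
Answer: -34099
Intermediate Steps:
Y((7*(0 - 1*3))*p(4, -5)) - 1*45124 = ((7*(0 - 1*3))*(-5))² - 1*45124 = ((7*(0 - 3))*(-5))² - 45124 = ((7*(-3))*(-5))² - 45124 = (-21*(-5))² - 45124 = 105² - 45124 = 11025 - 45124 = -34099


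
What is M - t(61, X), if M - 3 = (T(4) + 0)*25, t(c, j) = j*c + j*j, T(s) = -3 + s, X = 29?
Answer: -2582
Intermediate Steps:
t(c, j) = j**2 + c*j (t(c, j) = c*j + j**2 = j**2 + c*j)
M = 28 (M = 3 + ((-3 + 4) + 0)*25 = 3 + (1 + 0)*25 = 3 + 1*25 = 3 + 25 = 28)
M - t(61, X) = 28 - 29*(61 + 29) = 28 - 29*90 = 28 - 1*2610 = 28 - 2610 = -2582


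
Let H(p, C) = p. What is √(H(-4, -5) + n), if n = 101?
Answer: √97 ≈ 9.8489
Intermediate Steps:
√(H(-4, -5) + n) = √(-4 + 101) = √97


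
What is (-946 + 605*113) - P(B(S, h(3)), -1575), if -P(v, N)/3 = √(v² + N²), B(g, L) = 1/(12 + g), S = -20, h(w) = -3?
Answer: 67419 + 3*√158760001/8 ≈ 72144.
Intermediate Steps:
P(v, N) = -3*√(N² + v²) (P(v, N) = -3*√(v² + N²) = -3*√(N² + v²))
(-946 + 605*113) - P(B(S, h(3)), -1575) = (-946 + 605*113) - (-3)*√((-1575)² + (1/(12 - 20))²) = (-946 + 68365) - (-3)*√(2480625 + (1/(-8))²) = 67419 - (-3)*√(2480625 + (-⅛)²) = 67419 - (-3)*√(2480625 + 1/64) = 67419 - (-3)*√(158760001/64) = 67419 - (-3)*√158760001/8 = 67419 + 3*√158760001/8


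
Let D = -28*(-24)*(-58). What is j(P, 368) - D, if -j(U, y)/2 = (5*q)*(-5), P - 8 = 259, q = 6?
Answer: 39276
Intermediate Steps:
P = 267 (P = 8 + 259 = 267)
j(U, y) = 300 (j(U, y) = -2*5*6*(-5) = -60*(-5) = -2*(-150) = 300)
D = -38976 (D = 672*(-58) = -38976)
j(P, 368) - D = 300 - 1*(-38976) = 300 + 38976 = 39276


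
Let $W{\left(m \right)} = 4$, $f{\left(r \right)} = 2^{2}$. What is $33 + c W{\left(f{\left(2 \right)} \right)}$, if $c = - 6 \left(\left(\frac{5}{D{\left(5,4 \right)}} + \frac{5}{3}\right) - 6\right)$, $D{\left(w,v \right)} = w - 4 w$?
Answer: $145$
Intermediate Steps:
$f{\left(r \right)} = 4$
$D{\left(w,v \right)} = - 3 w$
$c = 28$ ($c = - 6 \left(\left(\frac{5}{\left(-3\right) 5} + \frac{5}{3}\right) - 6\right) = - 6 \left(\left(\frac{5}{-15} + 5 \cdot \frac{1}{3}\right) - 6\right) = - 6 \left(\left(5 \left(- \frac{1}{15}\right) + \frac{5}{3}\right) - 6\right) = - 6 \left(\left(- \frac{1}{3} + \frac{5}{3}\right) - 6\right) = - 6 \left(\frac{4}{3} - 6\right) = \left(-6\right) \left(- \frac{14}{3}\right) = 28$)
$33 + c W{\left(f{\left(2 \right)} \right)} = 33 + 28 \cdot 4 = 33 + 112 = 145$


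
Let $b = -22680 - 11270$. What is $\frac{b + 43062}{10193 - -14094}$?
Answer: $\frac{9112}{24287} \approx 0.37518$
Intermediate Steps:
$b = -33950$ ($b = -22680 - 11270 = -33950$)
$\frac{b + 43062}{10193 - -14094} = \frac{-33950 + 43062}{10193 - -14094} = \frac{9112}{10193 + \left(-9720 + 23814\right)} = \frac{9112}{10193 + 14094} = \frac{9112}{24287}$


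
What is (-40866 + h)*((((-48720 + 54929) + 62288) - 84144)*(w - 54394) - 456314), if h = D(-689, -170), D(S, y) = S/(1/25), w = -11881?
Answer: -60214145361601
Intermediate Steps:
D(S, y) = 25*S (D(S, y) = S/(1/25) = S*25 = 25*S)
h = -17225 (h = 25*(-689) = -17225)
(-40866 + h)*((((-48720 + 54929) + 62288) - 84144)*(w - 54394) - 456314) = (-40866 - 17225)*((((-48720 + 54929) + 62288) - 84144)*(-11881 - 54394) - 456314) = -58091*(((6209 + 62288) - 84144)*(-66275) - 456314) = -58091*((68497 - 84144)*(-66275) - 456314) = -58091*(-15647*(-66275) - 456314) = -58091*(1037004925 - 456314) = -58091*1036548611 = -60214145361601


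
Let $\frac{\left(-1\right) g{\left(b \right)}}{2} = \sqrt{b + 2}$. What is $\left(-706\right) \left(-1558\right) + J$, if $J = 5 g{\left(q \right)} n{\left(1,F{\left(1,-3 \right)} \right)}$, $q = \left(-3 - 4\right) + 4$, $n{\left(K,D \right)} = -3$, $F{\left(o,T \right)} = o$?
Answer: $1099948 + 30 i \approx 1.0999 \cdot 10^{6} + 30.0 i$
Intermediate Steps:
$q = -3$ ($q = -7 + 4 = -3$)
$g{\left(b \right)} = - 2 \sqrt{2 + b}$ ($g{\left(b \right)} = - 2 \sqrt{b + 2} = - 2 \sqrt{2 + b}$)
$J = 30 i$ ($J = 5 \left(- 2 \sqrt{2 - 3}\right) \left(-3\right) = 5 \left(- 2 \sqrt{-1}\right) \left(-3\right) = 5 \left(- 2 i\right) \left(-3\right) = - 10 i \left(-3\right) = 30 i \approx 30.0 i$)
$\left(-706\right) \left(-1558\right) + J = \left(-706\right) \left(-1558\right) + 30 i = 1099948 + 30 i$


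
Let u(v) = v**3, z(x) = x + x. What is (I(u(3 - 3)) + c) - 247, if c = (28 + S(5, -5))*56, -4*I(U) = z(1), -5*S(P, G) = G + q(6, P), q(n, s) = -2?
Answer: 13989/10 ≈ 1398.9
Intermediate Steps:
S(P, G) = 2/5 - G/5 (S(P, G) = -(G - 2)/5 = -(-2 + G)/5 = 2/5 - G/5)
z(x) = 2*x
I(U) = -1/2
c = 8232/5 (c = (28 + (2/5 - 1/5*(-5)))*56 = (28 + (2/5 + 1))*56 = (28 + 7/5)*56 = (147/5)*56 = 8232/5 ≈ 1646.4)
(I(u(3 - 3)) + c) - 247 = (-1/2 + 8232/5) - 247 = 16459/10 - 247 = 13989/10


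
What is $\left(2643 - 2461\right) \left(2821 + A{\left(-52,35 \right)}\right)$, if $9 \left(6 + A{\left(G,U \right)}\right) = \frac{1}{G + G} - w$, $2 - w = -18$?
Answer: $\frac{18429313}{36} \approx 5.1193 \cdot 10^{5}$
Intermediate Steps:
$w = 20$ ($w = 2 - -18 = 2 + 18 = 20$)
$A{\left(G,U \right)} = - \frac{74}{9} + \frac{1}{18 G}$ ($A{\left(G,U \right)} = -6 + \frac{\frac{1}{G + G} - 20}{9} = -6 + \frac{\frac{1}{2 G} - 20}{9} = -6 + \frac{-20 + \frac{1}{2 G}}{9} = -6 - \left(\frac{20}{9} - \frac{1}{18 G}\right) = - \frac{74}{9} + \frac{1}{18 G}$)
$\left(2643 - 2461\right) \left(2821 + A{\left(-52,35 \right)}\right) = \left(2643 - 2461\right) \left(2821 + \frac{1 - -7696}{18 \left(-52\right)}\right) = 182 \left(2821 + \frac{1}{18} \left(- \frac{1}{52}\right) \left(1 + 7696\right)\right) = 182 \left(2821 + \frac{1}{18} \left(- \frac{1}{52}\right) 7697\right) = 182 \left(2821 - \frac{7697}{936}\right) = 182 \cdot \frac{2632759}{936} = \frac{18429313}{36}$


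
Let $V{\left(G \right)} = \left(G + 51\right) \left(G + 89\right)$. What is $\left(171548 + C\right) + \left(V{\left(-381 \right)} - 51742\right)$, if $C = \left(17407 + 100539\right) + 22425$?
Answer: $356537$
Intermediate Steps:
$V{\left(G \right)} = \left(51 + G\right) \left(89 + G\right)$
$C = 140371$ ($C = 117946 + 22425 = 140371$)
$\left(171548 + C\right) + \left(V{\left(-381 \right)} - 51742\right) = \left(171548 + 140371\right) + \left(\left(4539 + \left(-381\right)^{2} + 140 \left(-381\right)\right) - 51742\right) = 311919 + \left(\left(4539 + 145161 - 53340\right) - 51742\right) = 311919 + \left(96360 - 51742\right) = 311919 + 44618 = 356537$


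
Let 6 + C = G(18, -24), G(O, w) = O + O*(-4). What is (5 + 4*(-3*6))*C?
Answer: 4020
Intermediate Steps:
G(O, w) = -3*O (G(O, w) = O - 4*O = -3*O)
C = -60 (C = -6 - 3*18 = -6 - 54 = -60)
(5 + 4*(-3*6))*C = (5 + 4*(-3*6))*(-60) = (5 + 4*(-18))*(-60) = (5 - 72)*(-60) = -67*(-60) = 4020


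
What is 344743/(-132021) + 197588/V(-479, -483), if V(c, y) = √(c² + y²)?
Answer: -344743/132021 + 98794*√462730/231365 ≈ 287.86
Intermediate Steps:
344743/(-132021) + 197588/V(-479, -483) = 344743/(-132021) + 197588/(√((-479)² + (-483)²)) = 344743*(-1/132021) + 197588/(√(229441 + 233289)) = -344743/132021 + 197588/(√462730) = -344743/132021 + 197588*(√462730/462730) = -344743/132021 + 98794*√462730/231365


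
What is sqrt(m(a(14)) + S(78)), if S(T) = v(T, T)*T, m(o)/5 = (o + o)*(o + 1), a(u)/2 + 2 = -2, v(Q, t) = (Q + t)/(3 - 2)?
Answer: 2*sqrt(3182) ≈ 112.82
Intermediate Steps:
v(Q, t) = Q + t (v(Q, t) = (Q + t)/1 = (Q + t)*1 = Q + t)
a(u) = -8 (a(u) = -4 + 2*(-2) = -4 - 4 = -8)
m(o) = 10*o*(1 + o) (m(o) = 5*((o + o)*(o + 1)) = 5*((2*o)*(1 + o)) = 5*(2*o*(1 + o)) = 10*o*(1 + o))
S(T) = 2*T**2 (S(T) = (T + T)*T = (2*T)*T = 2*T**2)
sqrt(m(a(14)) + S(78)) = sqrt(10*(-8)*(1 - 8) + 2*78**2) = sqrt(10*(-8)*(-7) + 2*6084) = sqrt(560 + 12168) = sqrt(12728) = 2*sqrt(3182)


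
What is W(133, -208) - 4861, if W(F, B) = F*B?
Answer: -32525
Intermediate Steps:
W(F, B) = B*F
W(133, -208) - 4861 = -208*133 - 4861 = -27664 - 4861 = -32525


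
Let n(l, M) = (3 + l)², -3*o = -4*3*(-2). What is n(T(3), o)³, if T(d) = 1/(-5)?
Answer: 7529536/15625 ≈ 481.89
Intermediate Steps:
o = -8 (o = -(-4*3)*(-2)/3 = -(-4)*(-2) = -⅓*24 = -8)
T(d) = -⅕
n(T(3), o)³ = ((3 - ⅕)²)³ = ((14/5)²)³ = (196/25)³ = 7529536/15625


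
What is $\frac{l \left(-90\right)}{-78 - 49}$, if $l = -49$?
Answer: $- \frac{4410}{127} \approx -34.724$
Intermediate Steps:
$\frac{l \left(-90\right)}{-78 - 49} = \frac{\left(-49\right) \left(-90\right)}{-78 - 49} = \frac{4410}{-127} = 4410 \left(- \frac{1}{127}\right) = - \frac{4410}{127}$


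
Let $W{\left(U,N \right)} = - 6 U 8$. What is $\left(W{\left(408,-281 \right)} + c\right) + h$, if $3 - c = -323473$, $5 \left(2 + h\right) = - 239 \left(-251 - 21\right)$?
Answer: $\frac{1584458}{5} \approx 3.1689 \cdot 10^{5}$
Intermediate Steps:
$h = \frac{64998}{5}$ ($h = -2 + \frac{\left(-239\right) \left(-251 - 21\right)}{5} = -2 + \frac{\left(-239\right) \left(-272\right)}{5} = -2 + \frac{1}{5} \cdot 65008 = -2 + \frac{65008}{5} = \frac{64998}{5} \approx 13000.0$)
$W{\left(U,N \right)} = - 48 U$
$c = 323476$ ($c = 3 - -323473 = 3 + 323473 = 323476$)
$\left(W{\left(408,-281 \right)} + c\right) + h = \left(\left(-48\right) 408 + 323476\right) + \frac{64998}{5} = \left(-19584 + 323476\right) + \frac{64998}{5} = 303892 + \frac{64998}{5} = \frac{1584458}{5}$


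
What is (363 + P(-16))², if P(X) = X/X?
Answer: 132496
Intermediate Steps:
P(X) = 1
(363 + P(-16))² = (363 + 1)² = 364² = 132496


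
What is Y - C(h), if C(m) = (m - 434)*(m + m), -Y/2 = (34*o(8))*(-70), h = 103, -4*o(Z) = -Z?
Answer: 77706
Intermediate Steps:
o(Z) = Z/4 (o(Z) = -(-1)*Z/4 = Z/4)
Y = 9520 (Y = -2*34*((1/4)*8)*(-70) = -2*34*2*(-70) = -136*(-70) = -2*(-4760) = 9520)
C(m) = 2*m*(-434 + m) (C(m) = (-434 + m)*(2*m) = 2*m*(-434 + m))
Y - C(h) = 9520 - 2*103*(-434 + 103) = 9520 - 2*103*(-331) = 9520 - 1*(-68186) = 9520 + 68186 = 77706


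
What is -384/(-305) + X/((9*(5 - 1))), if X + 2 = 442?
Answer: 37006/2745 ≈ 13.481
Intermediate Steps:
X = 440 (X = -2 + 442 = 440)
-384/(-305) + X/((9*(5 - 1))) = -384/(-305) + 440/((9*(5 - 1))) = -384*(-1/305) + 440/((9*4)) = 384/305 + 440/36 = 384/305 + 440*(1/36) = 384/305 + 110/9 = 37006/2745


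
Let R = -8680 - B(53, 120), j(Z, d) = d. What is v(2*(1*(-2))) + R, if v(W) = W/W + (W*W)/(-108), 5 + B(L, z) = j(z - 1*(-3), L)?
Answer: -235633/27 ≈ -8727.1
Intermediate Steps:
B(L, z) = -5 + L
v(W) = 1 - W**2/108 (v(W) = 1 + W**2*(-1/108) = 1 - W**2/108)
R = -8728 (R = -8680 - (-5 + 53) = -8680 - 1*48 = -8680 - 48 = -8728)
v(2*(1*(-2))) + R = (1 - (2*(1*(-2)))**2/108) - 8728 = (1 - (2*(-2))**2/108) - 8728 = (1 - 1/108*(-4)**2) - 8728 = (1 - 1/108*16) - 8728 = (1 - 4/27) - 8728 = 23/27 - 8728 = -235633/27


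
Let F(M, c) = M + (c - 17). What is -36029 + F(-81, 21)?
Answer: -36106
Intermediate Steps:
F(M, c) = -17 + M + c (F(M, c) = M + (-17 + c) = -17 + M + c)
-36029 + F(-81, 21) = -36029 + (-17 - 81 + 21) = -36029 - 77 = -36106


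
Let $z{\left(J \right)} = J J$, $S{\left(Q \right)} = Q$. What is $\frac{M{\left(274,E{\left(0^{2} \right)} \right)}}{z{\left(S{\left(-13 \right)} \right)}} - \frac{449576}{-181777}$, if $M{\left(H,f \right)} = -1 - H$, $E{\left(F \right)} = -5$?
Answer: $\frac{25989669}{30720313} \approx 0.84601$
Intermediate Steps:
$z{\left(J \right)} = J^{2}$
$\frac{M{\left(274,E{\left(0^{2} \right)} \right)}}{z{\left(S{\left(-13 \right)} \right)}} - \frac{449576}{-181777} = \frac{-1 - 274}{\left(-13\right)^{2}} - \frac{449576}{-181777} = \frac{-1 - 274}{169} - - \frac{449576}{181777} = \left(-275\right) \frac{1}{169} + \frac{449576}{181777} = - \frac{275}{169} + \frac{449576}{181777} = \frac{25989669}{30720313}$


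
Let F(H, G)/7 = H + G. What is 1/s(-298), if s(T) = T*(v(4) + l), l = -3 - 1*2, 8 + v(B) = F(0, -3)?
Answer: 1/10132 ≈ 9.8697e-5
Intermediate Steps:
F(H, G) = 7*G + 7*H (F(H, G) = 7*(H + G) = 7*(G + H) = 7*G + 7*H)
v(B) = -29 (v(B) = -8 + (7*(-3) + 7*0) = -8 + (-21 + 0) = -8 - 21 = -29)
l = -5 (l = -3 - 2 = -5)
s(T) = -34*T (s(T) = T*(-29 - 5) = T*(-34) = -34*T)
1/s(-298) = 1/(-34*(-298)) = 1/10132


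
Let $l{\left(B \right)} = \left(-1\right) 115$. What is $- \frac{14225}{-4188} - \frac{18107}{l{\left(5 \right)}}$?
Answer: $\frac{77467991}{481620} \approx 160.85$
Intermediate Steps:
$l{\left(B \right)} = -115$
$- \frac{14225}{-4188} - \frac{18107}{l{\left(5 \right)}} = - \frac{14225}{-4188} - \frac{18107}{-115} = \left(-14225\right) \left(- \frac{1}{4188}\right) - - \frac{18107}{115} = \frac{14225}{4188} + \frac{18107}{115} = \frac{77467991}{481620}$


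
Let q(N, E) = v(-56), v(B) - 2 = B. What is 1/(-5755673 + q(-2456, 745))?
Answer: -1/5755727 ≈ -1.7374e-7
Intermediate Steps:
v(B) = 2 + B
q(N, E) = -54 (q(N, E) = 2 - 56 = -54)
1/(-5755673 + q(-2456, 745)) = 1/(-5755673 - 54) = 1/(-5755727) = -1/5755727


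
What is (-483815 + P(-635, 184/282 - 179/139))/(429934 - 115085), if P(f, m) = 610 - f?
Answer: -482570/314849 ≈ -1.5327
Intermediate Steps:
(-483815 + P(-635, 184/282 - 179/139))/(429934 - 115085) = (-483815 + (610 - 1*(-635)))/(429934 - 115085) = (-483815 + (610 + 635))/314849 = (-483815 + 1245)*(1/314849) = -482570*1/314849 = -482570/314849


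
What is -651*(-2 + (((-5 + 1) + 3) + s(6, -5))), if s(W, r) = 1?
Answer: 1302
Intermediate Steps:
-651*(-2 + (((-5 + 1) + 3) + s(6, -5))) = -651*(-2 + (((-5 + 1) + 3) + 1)) = -651*(-2 + ((-4 + 3) + 1)) = -651*(-2 + (-1 + 1)) = -651*(-2 + 0) = -651*(-2) = 1302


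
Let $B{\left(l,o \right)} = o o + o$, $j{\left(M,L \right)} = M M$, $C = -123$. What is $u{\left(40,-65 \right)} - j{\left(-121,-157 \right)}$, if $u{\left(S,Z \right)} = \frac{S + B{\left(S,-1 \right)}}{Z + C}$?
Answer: $- \frac{688137}{47} \approx -14641.0$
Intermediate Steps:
$j{\left(M,L \right)} = M^{2}$
$B{\left(l,o \right)} = o + o^{2}$ ($B{\left(l,o \right)} = o^{2} + o = o + o^{2}$)
$u{\left(S,Z \right)} = \frac{S}{-123 + Z}$ ($u{\left(S,Z \right)} = \frac{S - \left(1 - 1\right)}{Z - 123} = \frac{S - 0}{-123 + Z} = \frac{S + 0}{-123 + Z} = \frac{S}{-123 + Z}$)
$u{\left(40,-65 \right)} - j{\left(-121,-157 \right)} = \frac{40}{-123 - 65} - \left(-121\right)^{2} = \frac{40}{-188} - 14641 = 40 \left(- \frac{1}{188}\right) - 14641 = - \frac{10}{47} - 14641 = - \frac{688137}{47}$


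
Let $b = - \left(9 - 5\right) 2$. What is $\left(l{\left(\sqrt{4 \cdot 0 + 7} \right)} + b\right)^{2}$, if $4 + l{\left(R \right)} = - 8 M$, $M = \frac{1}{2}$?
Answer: $256$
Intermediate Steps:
$M = \frac{1}{2} \approx 0.5$
$l{\left(R \right)} = -8$ ($l{\left(R \right)} = -4 - 4 = -8$)
$b = -8$ ($b = - 4 \cdot 2 = \left(-1\right) 8 = -8$)
$\left(l{\left(\sqrt{4 \cdot 0 + 7} \right)} + b\right)^{2} = \left(-8 - 8\right)^{2} = \left(-16\right)^{2} = 256$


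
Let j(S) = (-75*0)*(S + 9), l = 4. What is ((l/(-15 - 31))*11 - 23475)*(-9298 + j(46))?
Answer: 5020427206/23 ≈ 2.1828e+8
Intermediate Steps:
j(S) = 0 (j(S) = 0*(9 + S) = 0)
((l/(-15 - 31))*11 - 23475)*(-9298 + j(46)) = ((4/(-15 - 31))*11 - 23475)*(-9298 + 0) = ((4/(-46))*11 - 23475)*(-9298) = ((4*(-1/46))*11 - 23475)*(-9298) = (-2/23*11 - 23475)*(-9298) = (-22/23 - 23475)*(-9298) = -539947/23*(-9298) = 5020427206/23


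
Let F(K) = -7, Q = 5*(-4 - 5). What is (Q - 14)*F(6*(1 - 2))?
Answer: 413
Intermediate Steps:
Q = -45 (Q = 5*(-9) = -45)
(Q - 14)*F(6*(1 - 2)) = (-45 - 14)*(-7) = -59*(-7) = 413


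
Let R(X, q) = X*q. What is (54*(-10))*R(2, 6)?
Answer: -6480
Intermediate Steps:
(54*(-10))*R(2, 6) = (54*(-10))*(2*6) = -540*12 = -6480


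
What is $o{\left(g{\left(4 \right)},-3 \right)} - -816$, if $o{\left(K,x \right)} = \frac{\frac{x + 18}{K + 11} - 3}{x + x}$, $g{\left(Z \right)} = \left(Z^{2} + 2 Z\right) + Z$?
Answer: $\frac{31841}{39} \approx 816.44$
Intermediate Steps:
$g{\left(Z \right)} = Z^{2} + 3 Z$
$o{\left(K,x \right)} = \frac{-3 + \frac{18 + x}{11 + K}}{2 x}$ ($o{\left(K,x \right)} = \frac{\frac{18 + x}{11 + K} - 3}{2 x} = \left(\frac{18 + x}{11 + K} - 3\right) \frac{1}{2 x} = \left(-3 + \frac{18 + x}{11 + K}\right) \frac{1}{2 x} = \frac{-3 + \frac{18 + x}{11 + K}}{2 x}$)
$o{\left(g{\left(4 \right)},-3 \right)} - -816 = \frac{-15 - 3 - 3 \cdot 4 \left(3 + 4\right)}{2 \left(-3\right) \left(11 + 4 \left(3 + 4\right)\right)} - -816 = \frac{1}{2} \left(- \frac{1}{3}\right) \frac{1}{11 + 4 \cdot 7} \left(-15 - 3 - 3 \cdot 4 \cdot 7\right) + 816 = \frac{1}{2} \left(- \frac{1}{3}\right) \frac{1}{11 + 28} \left(-15 - 3 - 84\right) + 816 = \frac{1}{2} \left(- \frac{1}{3}\right) \frac{1}{39} \left(-15 - 3 - 84\right) + 816 = \frac{1}{2} \left(- \frac{1}{3}\right) \frac{1}{39} \left(-102\right) + 816 = \frac{17}{39} + 816 = \frac{31841}{39}$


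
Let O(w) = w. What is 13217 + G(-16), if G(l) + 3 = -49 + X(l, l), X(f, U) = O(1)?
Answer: 13166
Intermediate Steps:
X(f, U) = 1
G(l) = -51 (G(l) = -3 + (-49 + 1) = -3 - 48 = -51)
13217 + G(-16) = 13217 - 51 = 13166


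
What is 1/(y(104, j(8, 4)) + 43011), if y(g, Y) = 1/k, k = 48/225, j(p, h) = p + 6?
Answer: 16/688251 ≈ 2.3247e-5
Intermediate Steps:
j(p, h) = 6 + p
k = 16/75 (k = 48*(1/225) = 16/75 ≈ 0.21333)
y(g, Y) = 75/16 (y(g, Y) = 1/(16/75) = 75/16)
1/(y(104, j(8, 4)) + 43011) = 1/(75/16 + 43011) = 1/(688251/16) = 16/688251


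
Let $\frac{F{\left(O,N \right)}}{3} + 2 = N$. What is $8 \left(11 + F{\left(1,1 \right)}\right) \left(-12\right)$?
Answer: $-768$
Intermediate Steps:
$F{\left(O,N \right)} = -6 + 3 N$
$8 \left(11 + F{\left(1,1 \right)}\right) \left(-12\right) = 8 \left(11 + \left(-6 + 3 \cdot 1\right)\right) \left(-12\right) = 8 \left(11 + \left(-6 + 3\right)\right) \left(-12\right) = 8 \left(11 - 3\right) \left(-12\right) = 8 \cdot 8 \left(-12\right) = 64 \left(-12\right) = -768$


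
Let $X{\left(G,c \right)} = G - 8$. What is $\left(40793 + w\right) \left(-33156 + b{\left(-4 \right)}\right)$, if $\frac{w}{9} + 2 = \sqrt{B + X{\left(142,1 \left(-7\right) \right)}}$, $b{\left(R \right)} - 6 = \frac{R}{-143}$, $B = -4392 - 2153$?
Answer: $- \frac{193291685650}{143} - \frac{42664014 i \sqrt{6411}}{143} \approx -1.3517 \cdot 10^{9} - 2.3888 \cdot 10^{7} i$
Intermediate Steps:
$B = -6545$
$X{\left(G,c \right)} = -8 + G$
$b{\left(R \right)} = 6 - \frac{R}{143}$ ($b{\left(R \right)} = 6 + \frac{R}{-143} = 6 + R \left(- \frac{1}{143}\right) = 6 - \frac{R}{143}$)
$w = -18 + 9 i \sqrt{6411}$ ($w = -18 + 9 \sqrt{-6545 + \left(-8 + 142\right)} = -18 + 9 \sqrt{-6545 + 134} = -18 + 9 \sqrt{-6411} = -18 + 9 i \sqrt{6411} \approx -18.0 + 720.62 i$)
$\left(40793 + w\right) \left(-33156 + b{\left(-4 \right)}\right) = \left(40793 - \left(18 - 9 i \sqrt{6411}\right)\right) \left(-33156 + \left(6 - - \frac{4}{143}\right)\right) = \left(40775 + 9 i \sqrt{6411}\right) \left(-33156 + \left(6 + \frac{4}{143}\right)\right) = \left(40775 + 9 i \sqrt{6411}\right) \left(-33156 + \frac{862}{143}\right) = \left(40775 + 9 i \sqrt{6411}\right) \left(- \frac{4740446}{143}\right) = - \frac{193291685650}{143} - \frac{42664014 i \sqrt{6411}}{143}$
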